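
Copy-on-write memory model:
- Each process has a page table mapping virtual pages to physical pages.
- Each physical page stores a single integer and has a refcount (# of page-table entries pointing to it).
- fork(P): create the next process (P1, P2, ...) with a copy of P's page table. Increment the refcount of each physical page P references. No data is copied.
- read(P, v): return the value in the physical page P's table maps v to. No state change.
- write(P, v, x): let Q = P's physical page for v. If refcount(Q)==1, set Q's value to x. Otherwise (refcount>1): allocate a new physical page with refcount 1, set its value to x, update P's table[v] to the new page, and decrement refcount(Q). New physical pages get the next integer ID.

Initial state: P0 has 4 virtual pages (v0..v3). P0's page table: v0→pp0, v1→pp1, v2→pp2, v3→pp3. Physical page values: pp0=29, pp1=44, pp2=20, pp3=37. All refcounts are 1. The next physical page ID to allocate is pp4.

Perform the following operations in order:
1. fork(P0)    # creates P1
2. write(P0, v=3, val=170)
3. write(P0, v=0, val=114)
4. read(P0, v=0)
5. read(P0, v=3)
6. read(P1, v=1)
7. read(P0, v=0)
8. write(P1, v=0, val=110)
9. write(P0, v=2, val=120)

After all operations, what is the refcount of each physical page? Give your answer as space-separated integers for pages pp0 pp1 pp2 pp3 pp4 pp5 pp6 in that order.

Op 1: fork(P0) -> P1. 4 ppages; refcounts: pp0:2 pp1:2 pp2:2 pp3:2
Op 2: write(P0, v3, 170). refcount(pp3)=2>1 -> COPY to pp4. 5 ppages; refcounts: pp0:2 pp1:2 pp2:2 pp3:1 pp4:1
Op 3: write(P0, v0, 114). refcount(pp0)=2>1 -> COPY to pp5. 6 ppages; refcounts: pp0:1 pp1:2 pp2:2 pp3:1 pp4:1 pp5:1
Op 4: read(P0, v0) -> 114. No state change.
Op 5: read(P0, v3) -> 170. No state change.
Op 6: read(P1, v1) -> 44. No state change.
Op 7: read(P0, v0) -> 114. No state change.
Op 8: write(P1, v0, 110). refcount(pp0)=1 -> write in place. 6 ppages; refcounts: pp0:1 pp1:2 pp2:2 pp3:1 pp4:1 pp5:1
Op 9: write(P0, v2, 120). refcount(pp2)=2>1 -> COPY to pp6. 7 ppages; refcounts: pp0:1 pp1:2 pp2:1 pp3:1 pp4:1 pp5:1 pp6:1

Answer: 1 2 1 1 1 1 1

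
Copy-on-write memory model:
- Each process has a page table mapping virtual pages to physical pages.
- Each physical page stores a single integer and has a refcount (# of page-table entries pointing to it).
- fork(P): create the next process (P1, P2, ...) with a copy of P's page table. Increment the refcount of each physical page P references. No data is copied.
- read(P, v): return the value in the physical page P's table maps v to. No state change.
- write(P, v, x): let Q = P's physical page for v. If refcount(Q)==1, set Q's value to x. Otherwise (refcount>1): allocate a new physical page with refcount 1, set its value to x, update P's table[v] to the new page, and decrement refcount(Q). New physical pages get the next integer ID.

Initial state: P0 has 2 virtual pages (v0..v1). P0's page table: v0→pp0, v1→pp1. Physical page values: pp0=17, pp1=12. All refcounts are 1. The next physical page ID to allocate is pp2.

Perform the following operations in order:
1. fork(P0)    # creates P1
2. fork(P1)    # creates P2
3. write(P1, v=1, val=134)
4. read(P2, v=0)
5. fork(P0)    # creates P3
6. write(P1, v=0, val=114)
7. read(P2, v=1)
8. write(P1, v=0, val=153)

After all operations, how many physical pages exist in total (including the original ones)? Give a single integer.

Answer: 4

Derivation:
Op 1: fork(P0) -> P1. 2 ppages; refcounts: pp0:2 pp1:2
Op 2: fork(P1) -> P2. 2 ppages; refcounts: pp0:3 pp1:3
Op 3: write(P1, v1, 134). refcount(pp1)=3>1 -> COPY to pp2. 3 ppages; refcounts: pp0:3 pp1:2 pp2:1
Op 4: read(P2, v0) -> 17. No state change.
Op 5: fork(P0) -> P3. 3 ppages; refcounts: pp0:4 pp1:3 pp2:1
Op 6: write(P1, v0, 114). refcount(pp0)=4>1 -> COPY to pp3. 4 ppages; refcounts: pp0:3 pp1:3 pp2:1 pp3:1
Op 7: read(P2, v1) -> 12. No state change.
Op 8: write(P1, v0, 153). refcount(pp3)=1 -> write in place. 4 ppages; refcounts: pp0:3 pp1:3 pp2:1 pp3:1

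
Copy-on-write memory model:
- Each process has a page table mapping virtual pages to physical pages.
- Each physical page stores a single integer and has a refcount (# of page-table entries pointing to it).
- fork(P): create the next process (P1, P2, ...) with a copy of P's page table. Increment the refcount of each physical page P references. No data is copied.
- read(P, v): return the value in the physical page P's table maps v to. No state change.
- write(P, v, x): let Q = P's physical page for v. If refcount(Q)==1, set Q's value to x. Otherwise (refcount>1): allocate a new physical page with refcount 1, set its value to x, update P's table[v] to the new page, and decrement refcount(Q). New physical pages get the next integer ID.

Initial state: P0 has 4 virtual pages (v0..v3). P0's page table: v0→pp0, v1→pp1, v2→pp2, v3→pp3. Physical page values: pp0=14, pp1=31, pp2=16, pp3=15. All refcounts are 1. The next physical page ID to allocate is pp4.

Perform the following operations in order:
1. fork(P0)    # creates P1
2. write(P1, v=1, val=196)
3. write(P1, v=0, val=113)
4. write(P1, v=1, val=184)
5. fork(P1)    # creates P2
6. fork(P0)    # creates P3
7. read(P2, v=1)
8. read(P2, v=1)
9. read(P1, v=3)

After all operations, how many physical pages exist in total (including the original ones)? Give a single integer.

Answer: 6

Derivation:
Op 1: fork(P0) -> P1. 4 ppages; refcounts: pp0:2 pp1:2 pp2:2 pp3:2
Op 2: write(P1, v1, 196). refcount(pp1)=2>1 -> COPY to pp4. 5 ppages; refcounts: pp0:2 pp1:1 pp2:2 pp3:2 pp4:1
Op 3: write(P1, v0, 113). refcount(pp0)=2>1 -> COPY to pp5. 6 ppages; refcounts: pp0:1 pp1:1 pp2:2 pp3:2 pp4:1 pp5:1
Op 4: write(P1, v1, 184). refcount(pp4)=1 -> write in place. 6 ppages; refcounts: pp0:1 pp1:1 pp2:2 pp3:2 pp4:1 pp5:1
Op 5: fork(P1) -> P2. 6 ppages; refcounts: pp0:1 pp1:1 pp2:3 pp3:3 pp4:2 pp5:2
Op 6: fork(P0) -> P3. 6 ppages; refcounts: pp0:2 pp1:2 pp2:4 pp3:4 pp4:2 pp5:2
Op 7: read(P2, v1) -> 184. No state change.
Op 8: read(P2, v1) -> 184. No state change.
Op 9: read(P1, v3) -> 15. No state change.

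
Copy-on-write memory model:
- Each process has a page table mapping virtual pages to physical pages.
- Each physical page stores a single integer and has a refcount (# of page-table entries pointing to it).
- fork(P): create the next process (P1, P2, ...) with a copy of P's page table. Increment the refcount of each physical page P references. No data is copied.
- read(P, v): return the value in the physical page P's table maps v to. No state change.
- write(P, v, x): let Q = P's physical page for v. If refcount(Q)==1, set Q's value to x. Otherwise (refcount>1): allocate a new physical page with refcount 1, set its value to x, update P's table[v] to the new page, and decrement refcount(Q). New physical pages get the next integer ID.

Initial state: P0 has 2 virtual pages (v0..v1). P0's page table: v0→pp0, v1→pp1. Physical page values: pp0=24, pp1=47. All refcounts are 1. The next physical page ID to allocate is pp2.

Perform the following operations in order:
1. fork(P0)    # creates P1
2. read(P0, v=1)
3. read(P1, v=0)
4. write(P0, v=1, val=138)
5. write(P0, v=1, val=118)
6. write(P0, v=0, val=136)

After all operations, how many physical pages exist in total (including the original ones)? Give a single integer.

Answer: 4

Derivation:
Op 1: fork(P0) -> P1. 2 ppages; refcounts: pp0:2 pp1:2
Op 2: read(P0, v1) -> 47. No state change.
Op 3: read(P1, v0) -> 24. No state change.
Op 4: write(P0, v1, 138). refcount(pp1)=2>1 -> COPY to pp2. 3 ppages; refcounts: pp0:2 pp1:1 pp2:1
Op 5: write(P0, v1, 118). refcount(pp2)=1 -> write in place. 3 ppages; refcounts: pp0:2 pp1:1 pp2:1
Op 6: write(P0, v0, 136). refcount(pp0)=2>1 -> COPY to pp3. 4 ppages; refcounts: pp0:1 pp1:1 pp2:1 pp3:1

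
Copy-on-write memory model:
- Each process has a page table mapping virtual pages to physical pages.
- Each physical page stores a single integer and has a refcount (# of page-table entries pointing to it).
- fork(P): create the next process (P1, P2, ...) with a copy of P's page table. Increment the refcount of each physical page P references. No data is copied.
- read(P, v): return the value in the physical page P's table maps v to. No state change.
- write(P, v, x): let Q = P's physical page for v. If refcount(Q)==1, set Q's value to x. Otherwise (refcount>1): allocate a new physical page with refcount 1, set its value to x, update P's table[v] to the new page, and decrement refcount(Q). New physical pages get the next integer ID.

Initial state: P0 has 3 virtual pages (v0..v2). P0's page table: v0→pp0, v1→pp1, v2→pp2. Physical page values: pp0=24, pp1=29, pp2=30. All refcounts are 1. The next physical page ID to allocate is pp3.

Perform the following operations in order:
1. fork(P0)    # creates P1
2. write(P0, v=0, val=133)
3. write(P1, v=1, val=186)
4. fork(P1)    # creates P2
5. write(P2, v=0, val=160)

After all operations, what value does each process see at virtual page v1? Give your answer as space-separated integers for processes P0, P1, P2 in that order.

Answer: 29 186 186

Derivation:
Op 1: fork(P0) -> P1. 3 ppages; refcounts: pp0:2 pp1:2 pp2:2
Op 2: write(P0, v0, 133). refcount(pp0)=2>1 -> COPY to pp3. 4 ppages; refcounts: pp0:1 pp1:2 pp2:2 pp3:1
Op 3: write(P1, v1, 186). refcount(pp1)=2>1 -> COPY to pp4. 5 ppages; refcounts: pp0:1 pp1:1 pp2:2 pp3:1 pp4:1
Op 4: fork(P1) -> P2. 5 ppages; refcounts: pp0:2 pp1:1 pp2:3 pp3:1 pp4:2
Op 5: write(P2, v0, 160). refcount(pp0)=2>1 -> COPY to pp5. 6 ppages; refcounts: pp0:1 pp1:1 pp2:3 pp3:1 pp4:2 pp5:1
P0: v1 -> pp1 = 29
P1: v1 -> pp4 = 186
P2: v1 -> pp4 = 186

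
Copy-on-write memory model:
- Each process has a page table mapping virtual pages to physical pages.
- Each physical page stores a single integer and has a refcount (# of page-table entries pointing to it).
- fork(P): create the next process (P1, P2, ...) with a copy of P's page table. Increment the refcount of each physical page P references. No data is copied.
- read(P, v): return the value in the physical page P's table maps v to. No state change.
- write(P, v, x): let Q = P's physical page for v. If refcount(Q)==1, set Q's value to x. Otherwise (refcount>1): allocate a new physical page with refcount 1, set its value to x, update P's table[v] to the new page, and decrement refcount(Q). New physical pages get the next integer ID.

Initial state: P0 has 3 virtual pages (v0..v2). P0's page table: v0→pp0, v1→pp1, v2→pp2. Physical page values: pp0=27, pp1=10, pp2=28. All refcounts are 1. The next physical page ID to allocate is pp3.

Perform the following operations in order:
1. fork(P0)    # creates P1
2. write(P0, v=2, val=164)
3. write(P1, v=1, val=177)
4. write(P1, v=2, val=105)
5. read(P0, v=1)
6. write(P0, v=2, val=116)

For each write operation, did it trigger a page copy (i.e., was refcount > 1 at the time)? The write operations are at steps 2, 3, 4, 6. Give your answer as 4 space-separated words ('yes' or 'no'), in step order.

Op 1: fork(P0) -> P1. 3 ppages; refcounts: pp0:2 pp1:2 pp2:2
Op 2: write(P0, v2, 164). refcount(pp2)=2>1 -> COPY to pp3. 4 ppages; refcounts: pp0:2 pp1:2 pp2:1 pp3:1
Op 3: write(P1, v1, 177). refcount(pp1)=2>1 -> COPY to pp4. 5 ppages; refcounts: pp0:2 pp1:1 pp2:1 pp3:1 pp4:1
Op 4: write(P1, v2, 105). refcount(pp2)=1 -> write in place. 5 ppages; refcounts: pp0:2 pp1:1 pp2:1 pp3:1 pp4:1
Op 5: read(P0, v1) -> 10. No state change.
Op 6: write(P0, v2, 116). refcount(pp3)=1 -> write in place. 5 ppages; refcounts: pp0:2 pp1:1 pp2:1 pp3:1 pp4:1

yes yes no no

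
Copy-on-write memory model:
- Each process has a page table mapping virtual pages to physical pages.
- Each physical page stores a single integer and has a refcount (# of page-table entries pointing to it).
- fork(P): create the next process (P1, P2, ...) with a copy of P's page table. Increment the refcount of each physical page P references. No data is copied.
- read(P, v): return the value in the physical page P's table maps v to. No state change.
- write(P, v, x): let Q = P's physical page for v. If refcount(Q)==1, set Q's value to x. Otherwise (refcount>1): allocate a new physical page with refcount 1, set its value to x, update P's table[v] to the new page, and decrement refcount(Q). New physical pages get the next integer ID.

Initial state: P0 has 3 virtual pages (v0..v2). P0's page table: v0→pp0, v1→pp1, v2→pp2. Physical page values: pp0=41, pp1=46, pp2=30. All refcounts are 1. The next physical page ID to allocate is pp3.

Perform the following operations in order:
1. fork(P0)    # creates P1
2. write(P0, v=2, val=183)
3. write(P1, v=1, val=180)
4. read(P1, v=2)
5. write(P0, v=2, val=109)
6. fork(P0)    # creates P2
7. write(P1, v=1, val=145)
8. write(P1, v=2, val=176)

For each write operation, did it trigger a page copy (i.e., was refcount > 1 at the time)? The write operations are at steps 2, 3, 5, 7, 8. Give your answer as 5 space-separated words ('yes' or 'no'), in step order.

Op 1: fork(P0) -> P1. 3 ppages; refcounts: pp0:2 pp1:2 pp2:2
Op 2: write(P0, v2, 183). refcount(pp2)=2>1 -> COPY to pp3. 4 ppages; refcounts: pp0:2 pp1:2 pp2:1 pp3:1
Op 3: write(P1, v1, 180). refcount(pp1)=2>1 -> COPY to pp4. 5 ppages; refcounts: pp0:2 pp1:1 pp2:1 pp3:1 pp4:1
Op 4: read(P1, v2) -> 30. No state change.
Op 5: write(P0, v2, 109). refcount(pp3)=1 -> write in place. 5 ppages; refcounts: pp0:2 pp1:1 pp2:1 pp3:1 pp4:1
Op 6: fork(P0) -> P2. 5 ppages; refcounts: pp0:3 pp1:2 pp2:1 pp3:2 pp4:1
Op 7: write(P1, v1, 145). refcount(pp4)=1 -> write in place. 5 ppages; refcounts: pp0:3 pp1:2 pp2:1 pp3:2 pp4:1
Op 8: write(P1, v2, 176). refcount(pp2)=1 -> write in place. 5 ppages; refcounts: pp0:3 pp1:2 pp2:1 pp3:2 pp4:1

yes yes no no no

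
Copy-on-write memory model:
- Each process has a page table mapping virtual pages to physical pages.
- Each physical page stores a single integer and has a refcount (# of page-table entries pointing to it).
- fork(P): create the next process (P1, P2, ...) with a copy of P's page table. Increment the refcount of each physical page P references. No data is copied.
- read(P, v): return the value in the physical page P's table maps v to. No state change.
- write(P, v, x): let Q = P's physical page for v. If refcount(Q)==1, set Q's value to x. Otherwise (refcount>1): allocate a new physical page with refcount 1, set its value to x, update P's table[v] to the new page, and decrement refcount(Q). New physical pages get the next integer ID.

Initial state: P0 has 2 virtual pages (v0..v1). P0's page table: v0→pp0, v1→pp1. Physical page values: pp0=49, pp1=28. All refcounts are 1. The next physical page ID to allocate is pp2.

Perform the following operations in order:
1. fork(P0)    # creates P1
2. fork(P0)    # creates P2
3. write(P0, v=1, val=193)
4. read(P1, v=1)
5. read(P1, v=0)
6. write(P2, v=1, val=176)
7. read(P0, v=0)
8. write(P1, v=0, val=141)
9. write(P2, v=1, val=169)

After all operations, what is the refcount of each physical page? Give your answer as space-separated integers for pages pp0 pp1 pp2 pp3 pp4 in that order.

Op 1: fork(P0) -> P1. 2 ppages; refcounts: pp0:2 pp1:2
Op 2: fork(P0) -> P2. 2 ppages; refcounts: pp0:3 pp1:3
Op 3: write(P0, v1, 193). refcount(pp1)=3>1 -> COPY to pp2. 3 ppages; refcounts: pp0:3 pp1:2 pp2:1
Op 4: read(P1, v1) -> 28. No state change.
Op 5: read(P1, v0) -> 49. No state change.
Op 6: write(P2, v1, 176). refcount(pp1)=2>1 -> COPY to pp3. 4 ppages; refcounts: pp0:3 pp1:1 pp2:1 pp3:1
Op 7: read(P0, v0) -> 49. No state change.
Op 8: write(P1, v0, 141). refcount(pp0)=3>1 -> COPY to pp4. 5 ppages; refcounts: pp0:2 pp1:1 pp2:1 pp3:1 pp4:1
Op 9: write(P2, v1, 169). refcount(pp3)=1 -> write in place. 5 ppages; refcounts: pp0:2 pp1:1 pp2:1 pp3:1 pp4:1

Answer: 2 1 1 1 1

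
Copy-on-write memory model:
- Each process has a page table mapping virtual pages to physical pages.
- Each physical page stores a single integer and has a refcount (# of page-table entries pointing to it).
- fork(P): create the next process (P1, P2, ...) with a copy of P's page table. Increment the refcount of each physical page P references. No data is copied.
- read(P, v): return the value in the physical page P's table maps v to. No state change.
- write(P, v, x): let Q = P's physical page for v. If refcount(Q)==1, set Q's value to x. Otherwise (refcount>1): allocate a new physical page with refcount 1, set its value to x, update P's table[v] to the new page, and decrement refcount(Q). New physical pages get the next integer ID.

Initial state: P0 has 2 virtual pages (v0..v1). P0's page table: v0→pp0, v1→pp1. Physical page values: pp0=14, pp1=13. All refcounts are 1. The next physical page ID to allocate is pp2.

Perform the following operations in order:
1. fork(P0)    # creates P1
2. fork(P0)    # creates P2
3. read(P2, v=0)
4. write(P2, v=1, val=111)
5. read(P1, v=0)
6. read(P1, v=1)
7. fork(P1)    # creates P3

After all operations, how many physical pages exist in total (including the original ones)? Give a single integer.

Op 1: fork(P0) -> P1. 2 ppages; refcounts: pp0:2 pp1:2
Op 2: fork(P0) -> P2. 2 ppages; refcounts: pp0:3 pp1:3
Op 3: read(P2, v0) -> 14. No state change.
Op 4: write(P2, v1, 111). refcount(pp1)=3>1 -> COPY to pp2. 3 ppages; refcounts: pp0:3 pp1:2 pp2:1
Op 5: read(P1, v0) -> 14. No state change.
Op 6: read(P1, v1) -> 13. No state change.
Op 7: fork(P1) -> P3. 3 ppages; refcounts: pp0:4 pp1:3 pp2:1

Answer: 3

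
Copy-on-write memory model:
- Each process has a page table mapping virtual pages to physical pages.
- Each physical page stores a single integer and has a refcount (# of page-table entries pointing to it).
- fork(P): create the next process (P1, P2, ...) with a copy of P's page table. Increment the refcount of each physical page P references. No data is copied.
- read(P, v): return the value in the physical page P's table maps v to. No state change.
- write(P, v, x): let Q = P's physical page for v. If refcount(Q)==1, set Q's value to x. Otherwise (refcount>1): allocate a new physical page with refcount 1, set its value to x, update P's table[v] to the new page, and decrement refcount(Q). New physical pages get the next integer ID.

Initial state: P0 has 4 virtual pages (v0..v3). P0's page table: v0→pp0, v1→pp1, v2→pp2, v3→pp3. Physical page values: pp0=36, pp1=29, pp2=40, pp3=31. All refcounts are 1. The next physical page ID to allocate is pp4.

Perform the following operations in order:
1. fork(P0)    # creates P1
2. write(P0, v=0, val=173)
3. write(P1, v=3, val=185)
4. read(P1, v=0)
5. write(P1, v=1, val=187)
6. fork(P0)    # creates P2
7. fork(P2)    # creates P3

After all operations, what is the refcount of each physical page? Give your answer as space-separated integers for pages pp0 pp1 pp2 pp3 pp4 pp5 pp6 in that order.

Op 1: fork(P0) -> P1. 4 ppages; refcounts: pp0:2 pp1:2 pp2:2 pp3:2
Op 2: write(P0, v0, 173). refcount(pp0)=2>1 -> COPY to pp4. 5 ppages; refcounts: pp0:1 pp1:2 pp2:2 pp3:2 pp4:1
Op 3: write(P1, v3, 185). refcount(pp3)=2>1 -> COPY to pp5. 6 ppages; refcounts: pp0:1 pp1:2 pp2:2 pp3:1 pp4:1 pp5:1
Op 4: read(P1, v0) -> 36. No state change.
Op 5: write(P1, v1, 187). refcount(pp1)=2>1 -> COPY to pp6. 7 ppages; refcounts: pp0:1 pp1:1 pp2:2 pp3:1 pp4:1 pp5:1 pp6:1
Op 6: fork(P0) -> P2. 7 ppages; refcounts: pp0:1 pp1:2 pp2:3 pp3:2 pp4:2 pp5:1 pp6:1
Op 7: fork(P2) -> P3. 7 ppages; refcounts: pp0:1 pp1:3 pp2:4 pp3:3 pp4:3 pp5:1 pp6:1

Answer: 1 3 4 3 3 1 1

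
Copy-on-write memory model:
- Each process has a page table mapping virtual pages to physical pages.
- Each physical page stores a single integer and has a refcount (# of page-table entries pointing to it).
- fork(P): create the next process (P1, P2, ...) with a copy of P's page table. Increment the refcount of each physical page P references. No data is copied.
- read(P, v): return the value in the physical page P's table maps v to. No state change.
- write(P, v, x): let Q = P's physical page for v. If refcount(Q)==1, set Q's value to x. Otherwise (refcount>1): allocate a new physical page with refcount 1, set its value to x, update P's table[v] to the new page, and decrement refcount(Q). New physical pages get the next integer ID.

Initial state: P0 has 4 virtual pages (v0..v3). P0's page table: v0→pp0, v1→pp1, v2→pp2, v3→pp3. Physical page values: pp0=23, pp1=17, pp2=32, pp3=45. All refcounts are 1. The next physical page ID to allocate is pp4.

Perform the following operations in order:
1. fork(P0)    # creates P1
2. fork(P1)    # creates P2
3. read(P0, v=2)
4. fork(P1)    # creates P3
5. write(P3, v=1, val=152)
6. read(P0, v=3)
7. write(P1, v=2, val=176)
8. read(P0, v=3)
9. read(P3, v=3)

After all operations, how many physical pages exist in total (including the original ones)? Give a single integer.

Answer: 6

Derivation:
Op 1: fork(P0) -> P1. 4 ppages; refcounts: pp0:2 pp1:2 pp2:2 pp3:2
Op 2: fork(P1) -> P2. 4 ppages; refcounts: pp0:3 pp1:3 pp2:3 pp3:3
Op 3: read(P0, v2) -> 32. No state change.
Op 4: fork(P1) -> P3. 4 ppages; refcounts: pp0:4 pp1:4 pp2:4 pp3:4
Op 5: write(P3, v1, 152). refcount(pp1)=4>1 -> COPY to pp4. 5 ppages; refcounts: pp0:4 pp1:3 pp2:4 pp3:4 pp4:1
Op 6: read(P0, v3) -> 45. No state change.
Op 7: write(P1, v2, 176). refcount(pp2)=4>1 -> COPY to pp5. 6 ppages; refcounts: pp0:4 pp1:3 pp2:3 pp3:4 pp4:1 pp5:1
Op 8: read(P0, v3) -> 45. No state change.
Op 9: read(P3, v3) -> 45. No state change.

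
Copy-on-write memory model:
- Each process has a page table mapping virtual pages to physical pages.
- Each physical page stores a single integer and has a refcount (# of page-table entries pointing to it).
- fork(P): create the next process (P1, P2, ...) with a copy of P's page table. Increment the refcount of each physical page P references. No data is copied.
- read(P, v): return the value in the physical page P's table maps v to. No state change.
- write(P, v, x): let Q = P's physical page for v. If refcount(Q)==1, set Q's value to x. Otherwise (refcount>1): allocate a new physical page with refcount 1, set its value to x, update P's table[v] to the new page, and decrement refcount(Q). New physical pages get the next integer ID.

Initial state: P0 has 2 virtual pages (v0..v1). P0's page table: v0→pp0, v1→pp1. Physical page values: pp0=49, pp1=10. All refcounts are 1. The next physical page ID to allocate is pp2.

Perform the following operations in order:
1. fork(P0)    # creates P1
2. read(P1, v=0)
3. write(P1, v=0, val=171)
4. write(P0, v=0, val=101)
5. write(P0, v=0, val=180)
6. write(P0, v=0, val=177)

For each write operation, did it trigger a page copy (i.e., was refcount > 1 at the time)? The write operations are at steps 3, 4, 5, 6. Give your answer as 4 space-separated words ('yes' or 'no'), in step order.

Op 1: fork(P0) -> P1. 2 ppages; refcounts: pp0:2 pp1:2
Op 2: read(P1, v0) -> 49. No state change.
Op 3: write(P1, v0, 171). refcount(pp0)=2>1 -> COPY to pp2. 3 ppages; refcounts: pp0:1 pp1:2 pp2:1
Op 4: write(P0, v0, 101). refcount(pp0)=1 -> write in place. 3 ppages; refcounts: pp0:1 pp1:2 pp2:1
Op 5: write(P0, v0, 180). refcount(pp0)=1 -> write in place. 3 ppages; refcounts: pp0:1 pp1:2 pp2:1
Op 6: write(P0, v0, 177). refcount(pp0)=1 -> write in place. 3 ppages; refcounts: pp0:1 pp1:2 pp2:1

yes no no no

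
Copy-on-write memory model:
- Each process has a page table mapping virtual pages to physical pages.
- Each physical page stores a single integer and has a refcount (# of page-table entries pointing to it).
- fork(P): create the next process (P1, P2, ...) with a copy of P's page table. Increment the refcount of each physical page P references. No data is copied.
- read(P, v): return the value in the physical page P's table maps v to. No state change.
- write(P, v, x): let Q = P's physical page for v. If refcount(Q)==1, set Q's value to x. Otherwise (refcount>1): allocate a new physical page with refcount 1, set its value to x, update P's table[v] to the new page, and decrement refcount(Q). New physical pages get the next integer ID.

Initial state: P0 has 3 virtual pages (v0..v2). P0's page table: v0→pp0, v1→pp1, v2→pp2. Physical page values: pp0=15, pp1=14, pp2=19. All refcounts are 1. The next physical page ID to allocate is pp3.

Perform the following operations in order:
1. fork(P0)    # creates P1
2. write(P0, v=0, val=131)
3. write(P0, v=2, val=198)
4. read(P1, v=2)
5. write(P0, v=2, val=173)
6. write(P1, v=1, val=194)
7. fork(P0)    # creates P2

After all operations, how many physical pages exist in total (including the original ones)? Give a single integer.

Op 1: fork(P0) -> P1. 3 ppages; refcounts: pp0:2 pp1:2 pp2:2
Op 2: write(P0, v0, 131). refcount(pp0)=2>1 -> COPY to pp3. 4 ppages; refcounts: pp0:1 pp1:2 pp2:2 pp3:1
Op 3: write(P0, v2, 198). refcount(pp2)=2>1 -> COPY to pp4. 5 ppages; refcounts: pp0:1 pp1:2 pp2:1 pp3:1 pp4:1
Op 4: read(P1, v2) -> 19. No state change.
Op 5: write(P0, v2, 173). refcount(pp4)=1 -> write in place. 5 ppages; refcounts: pp0:1 pp1:2 pp2:1 pp3:1 pp4:1
Op 6: write(P1, v1, 194). refcount(pp1)=2>1 -> COPY to pp5. 6 ppages; refcounts: pp0:1 pp1:1 pp2:1 pp3:1 pp4:1 pp5:1
Op 7: fork(P0) -> P2. 6 ppages; refcounts: pp0:1 pp1:2 pp2:1 pp3:2 pp4:2 pp5:1

Answer: 6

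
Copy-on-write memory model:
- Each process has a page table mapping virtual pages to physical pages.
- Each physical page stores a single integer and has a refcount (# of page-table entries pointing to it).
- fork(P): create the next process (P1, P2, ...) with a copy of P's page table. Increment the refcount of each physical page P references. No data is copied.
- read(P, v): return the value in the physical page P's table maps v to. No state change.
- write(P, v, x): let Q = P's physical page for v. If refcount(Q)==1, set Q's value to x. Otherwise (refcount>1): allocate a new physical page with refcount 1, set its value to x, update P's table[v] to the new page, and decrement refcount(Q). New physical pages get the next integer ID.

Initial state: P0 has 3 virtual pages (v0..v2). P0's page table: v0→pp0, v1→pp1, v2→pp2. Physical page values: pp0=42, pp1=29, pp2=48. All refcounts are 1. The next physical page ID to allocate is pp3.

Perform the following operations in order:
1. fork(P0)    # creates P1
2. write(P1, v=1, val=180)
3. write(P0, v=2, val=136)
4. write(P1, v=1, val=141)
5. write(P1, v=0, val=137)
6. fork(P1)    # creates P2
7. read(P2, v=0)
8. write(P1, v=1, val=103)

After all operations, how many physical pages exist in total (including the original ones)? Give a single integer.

Answer: 7

Derivation:
Op 1: fork(P0) -> P1. 3 ppages; refcounts: pp0:2 pp1:2 pp2:2
Op 2: write(P1, v1, 180). refcount(pp1)=2>1 -> COPY to pp3. 4 ppages; refcounts: pp0:2 pp1:1 pp2:2 pp3:1
Op 3: write(P0, v2, 136). refcount(pp2)=2>1 -> COPY to pp4. 5 ppages; refcounts: pp0:2 pp1:1 pp2:1 pp3:1 pp4:1
Op 4: write(P1, v1, 141). refcount(pp3)=1 -> write in place. 5 ppages; refcounts: pp0:2 pp1:1 pp2:1 pp3:1 pp4:1
Op 5: write(P1, v0, 137). refcount(pp0)=2>1 -> COPY to pp5. 6 ppages; refcounts: pp0:1 pp1:1 pp2:1 pp3:1 pp4:1 pp5:1
Op 6: fork(P1) -> P2. 6 ppages; refcounts: pp0:1 pp1:1 pp2:2 pp3:2 pp4:1 pp5:2
Op 7: read(P2, v0) -> 137. No state change.
Op 8: write(P1, v1, 103). refcount(pp3)=2>1 -> COPY to pp6. 7 ppages; refcounts: pp0:1 pp1:1 pp2:2 pp3:1 pp4:1 pp5:2 pp6:1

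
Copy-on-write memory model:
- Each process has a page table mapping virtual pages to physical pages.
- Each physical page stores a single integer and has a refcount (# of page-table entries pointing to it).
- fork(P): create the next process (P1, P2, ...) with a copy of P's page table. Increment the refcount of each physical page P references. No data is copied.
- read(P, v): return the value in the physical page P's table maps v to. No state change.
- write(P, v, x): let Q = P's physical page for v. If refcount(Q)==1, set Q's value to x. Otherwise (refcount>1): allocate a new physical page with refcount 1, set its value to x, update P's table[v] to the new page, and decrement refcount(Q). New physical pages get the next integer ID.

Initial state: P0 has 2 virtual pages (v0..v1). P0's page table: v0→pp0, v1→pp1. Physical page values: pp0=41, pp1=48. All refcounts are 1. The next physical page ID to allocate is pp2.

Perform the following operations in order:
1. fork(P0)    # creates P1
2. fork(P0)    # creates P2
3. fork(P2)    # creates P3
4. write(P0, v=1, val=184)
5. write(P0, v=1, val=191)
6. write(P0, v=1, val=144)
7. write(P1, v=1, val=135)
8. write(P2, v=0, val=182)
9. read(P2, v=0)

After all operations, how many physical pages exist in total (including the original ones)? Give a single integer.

Op 1: fork(P0) -> P1. 2 ppages; refcounts: pp0:2 pp1:2
Op 2: fork(P0) -> P2. 2 ppages; refcounts: pp0:3 pp1:3
Op 3: fork(P2) -> P3. 2 ppages; refcounts: pp0:4 pp1:4
Op 4: write(P0, v1, 184). refcount(pp1)=4>1 -> COPY to pp2. 3 ppages; refcounts: pp0:4 pp1:3 pp2:1
Op 5: write(P0, v1, 191). refcount(pp2)=1 -> write in place. 3 ppages; refcounts: pp0:4 pp1:3 pp2:1
Op 6: write(P0, v1, 144). refcount(pp2)=1 -> write in place. 3 ppages; refcounts: pp0:4 pp1:3 pp2:1
Op 7: write(P1, v1, 135). refcount(pp1)=3>1 -> COPY to pp3. 4 ppages; refcounts: pp0:4 pp1:2 pp2:1 pp3:1
Op 8: write(P2, v0, 182). refcount(pp0)=4>1 -> COPY to pp4. 5 ppages; refcounts: pp0:3 pp1:2 pp2:1 pp3:1 pp4:1
Op 9: read(P2, v0) -> 182. No state change.

Answer: 5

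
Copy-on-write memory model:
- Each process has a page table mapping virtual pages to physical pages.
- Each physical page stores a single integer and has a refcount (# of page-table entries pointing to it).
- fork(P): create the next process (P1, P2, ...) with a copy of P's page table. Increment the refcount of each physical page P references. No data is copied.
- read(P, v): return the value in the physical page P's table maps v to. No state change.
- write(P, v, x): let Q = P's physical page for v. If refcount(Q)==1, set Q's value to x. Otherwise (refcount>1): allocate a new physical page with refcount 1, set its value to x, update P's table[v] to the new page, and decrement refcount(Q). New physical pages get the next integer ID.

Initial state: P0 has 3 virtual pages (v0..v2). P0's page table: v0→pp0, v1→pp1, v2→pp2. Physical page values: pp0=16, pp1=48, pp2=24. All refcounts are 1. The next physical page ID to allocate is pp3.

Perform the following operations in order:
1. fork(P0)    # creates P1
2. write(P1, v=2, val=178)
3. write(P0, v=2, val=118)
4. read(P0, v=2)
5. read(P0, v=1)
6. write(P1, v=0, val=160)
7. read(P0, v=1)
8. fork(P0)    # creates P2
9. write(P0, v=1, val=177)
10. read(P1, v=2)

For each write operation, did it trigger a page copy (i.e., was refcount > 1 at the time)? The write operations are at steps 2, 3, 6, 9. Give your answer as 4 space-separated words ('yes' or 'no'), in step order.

Op 1: fork(P0) -> P1. 3 ppages; refcounts: pp0:2 pp1:2 pp2:2
Op 2: write(P1, v2, 178). refcount(pp2)=2>1 -> COPY to pp3. 4 ppages; refcounts: pp0:2 pp1:2 pp2:1 pp3:1
Op 3: write(P0, v2, 118). refcount(pp2)=1 -> write in place. 4 ppages; refcounts: pp0:2 pp1:2 pp2:1 pp3:1
Op 4: read(P0, v2) -> 118. No state change.
Op 5: read(P0, v1) -> 48. No state change.
Op 6: write(P1, v0, 160). refcount(pp0)=2>1 -> COPY to pp4. 5 ppages; refcounts: pp0:1 pp1:2 pp2:1 pp3:1 pp4:1
Op 7: read(P0, v1) -> 48. No state change.
Op 8: fork(P0) -> P2. 5 ppages; refcounts: pp0:2 pp1:3 pp2:2 pp3:1 pp4:1
Op 9: write(P0, v1, 177). refcount(pp1)=3>1 -> COPY to pp5. 6 ppages; refcounts: pp0:2 pp1:2 pp2:2 pp3:1 pp4:1 pp5:1
Op 10: read(P1, v2) -> 178. No state change.

yes no yes yes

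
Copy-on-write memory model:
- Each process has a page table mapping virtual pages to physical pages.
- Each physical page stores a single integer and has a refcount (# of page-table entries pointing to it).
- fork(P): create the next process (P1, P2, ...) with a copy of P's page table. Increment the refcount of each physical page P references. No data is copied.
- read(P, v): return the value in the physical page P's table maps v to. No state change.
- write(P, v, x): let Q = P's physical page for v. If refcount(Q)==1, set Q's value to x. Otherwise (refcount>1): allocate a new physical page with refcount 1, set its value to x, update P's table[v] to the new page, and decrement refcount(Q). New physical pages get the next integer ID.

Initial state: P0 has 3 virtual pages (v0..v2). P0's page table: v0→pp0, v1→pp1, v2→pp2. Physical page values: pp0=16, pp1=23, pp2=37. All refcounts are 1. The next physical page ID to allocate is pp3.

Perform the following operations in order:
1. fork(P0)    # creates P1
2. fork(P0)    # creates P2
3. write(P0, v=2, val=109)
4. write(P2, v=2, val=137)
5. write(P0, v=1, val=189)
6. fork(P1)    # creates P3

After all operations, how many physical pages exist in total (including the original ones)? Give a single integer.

Answer: 6

Derivation:
Op 1: fork(P0) -> P1. 3 ppages; refcounts: pp0:2 pp1:2 pp2:2
Op 2: fork(P0) -> P2. 3 ppages; refcounts: pp0:3 pp1:3 pp2:3
Op 3: write(P0, v2, 109). refcount(pp2)=3>1 -> COPY to pp3. 4 ppages; refcounts: pp0:3 pp1:3 pp2:2 pp3:1
Op 4: write(P2, v2, 137). refcount(pp2)=2>1 -> COPY to pp4. 5 ppages; refcounts: pp0:3 pp1:3 pp2:1 pp3:1 pp4:1
Op 5: write(P0, v1, 189). refcount(pp1)=3>1 -> COPY to pp5. 6 ppages; refcounts: pp0:3 pp1:2 pp2:1 pp3:1 pp4:1 pp5:1
Op 6: fork(P1) -> P3. 6 ppages; refcounts: pp0:4 pp1:3 pp2:2 pp3:1 pp4:1 pp5:1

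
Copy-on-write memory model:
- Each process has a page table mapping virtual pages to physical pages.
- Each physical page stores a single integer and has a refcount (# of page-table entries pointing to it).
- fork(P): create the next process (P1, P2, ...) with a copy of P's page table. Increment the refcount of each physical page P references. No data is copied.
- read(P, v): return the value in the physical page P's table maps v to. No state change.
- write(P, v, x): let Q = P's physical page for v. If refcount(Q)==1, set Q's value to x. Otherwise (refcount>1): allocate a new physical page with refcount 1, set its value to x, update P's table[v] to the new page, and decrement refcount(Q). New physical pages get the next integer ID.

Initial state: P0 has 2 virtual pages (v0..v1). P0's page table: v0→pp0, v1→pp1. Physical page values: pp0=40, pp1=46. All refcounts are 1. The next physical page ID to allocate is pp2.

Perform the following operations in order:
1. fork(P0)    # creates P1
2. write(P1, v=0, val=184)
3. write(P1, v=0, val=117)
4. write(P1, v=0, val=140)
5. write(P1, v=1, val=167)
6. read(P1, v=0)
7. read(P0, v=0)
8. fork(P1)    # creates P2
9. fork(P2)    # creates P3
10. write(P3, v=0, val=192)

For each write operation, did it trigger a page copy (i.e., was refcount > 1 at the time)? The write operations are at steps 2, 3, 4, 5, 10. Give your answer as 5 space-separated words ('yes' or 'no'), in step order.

Op 1: fork(P0) -> P1. 2 ppages; refcounts: pp0:2 pp1:2
Op 2: write(P1, v0, 184). refcount(pp0)=2>1 -> COPY to pp2. 3 ppages; refcounts: pp0:1 pp1:2 pp2:1
Op 3: write(P1, v0, 117). refcount(pp2)=1 -> write in place. 3 ppages; refcounts: pp0:1 pp1:2 pp2:1
Op 4: write(P1, v0, 140). refcount(pp2)=1 -> write in place. 3 ppages; refcounts: pp0:1 pp1:2 pp2:1
Op 5: write(P1, v1, 167). refcount(pp1)=2>1 -> COPY to pp3. 4 ppages; refcounts: pp0:1 pp1:1 pp2:1 pp3:1
Op 6: read(P1, v0) -> 140. No state change.
Op 7: read(P0, v0) -> 40. No state change.
Op 8: fork(P1) -> P2. 4 ppages; refcounts: pp0:1 pp1:1 pp2:2 pp3:2
Op 9: fork(P2) -> P3. 4 ppages; refcounts: pp0:1 pp1:1 pp2:3 pp3:3
Op 10: write(P3, v0, 192). refcount(pp2)=3>1 -> COPY to pp4. 5 ppages; refcounts: pp0:1 pp1:1 pp2:2 pp3:3 pp4:1

yes no no yes yes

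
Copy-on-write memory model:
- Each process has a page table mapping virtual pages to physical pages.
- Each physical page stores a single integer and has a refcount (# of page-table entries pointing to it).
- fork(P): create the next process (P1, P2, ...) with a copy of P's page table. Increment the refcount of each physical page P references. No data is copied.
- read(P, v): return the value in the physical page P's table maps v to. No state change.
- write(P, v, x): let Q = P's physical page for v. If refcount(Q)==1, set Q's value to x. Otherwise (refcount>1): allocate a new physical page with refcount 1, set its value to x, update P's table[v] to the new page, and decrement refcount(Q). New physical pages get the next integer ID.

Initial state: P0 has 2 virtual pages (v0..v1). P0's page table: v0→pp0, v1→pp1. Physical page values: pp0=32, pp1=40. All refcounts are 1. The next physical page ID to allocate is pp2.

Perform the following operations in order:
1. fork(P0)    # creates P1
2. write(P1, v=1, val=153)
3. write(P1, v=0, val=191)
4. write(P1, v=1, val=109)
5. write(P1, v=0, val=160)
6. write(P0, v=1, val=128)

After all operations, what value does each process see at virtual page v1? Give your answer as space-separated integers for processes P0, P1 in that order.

Answer: 128 109

Derivation:
Op 1: fork(P0) -> P1. 2 ppages; refcounts: pp0:2 pp1:2
Op 2: write(P1, v1, 153). refcount(pp1)=2>1 -> COPY to pp2. 3 ppages; refcounts: pp0:2 pp1:1 pp2:1
Op 3: write(P1, v0, 191). refcount(pp0)=2>1 -> COPY to pp3. 4 ppages; refcounts: pp0:1 pp1:1 pp2:1 pp3:1
Op 4: write(P1, v1, 109). refcount(pp2)=1 -> write in place. 4 ppages; refcounts: pp0:1 pp1:1 pp2:1 pp3:1
Op 5: write(P1, v0, 160). refcount(pp3)=1 -> write in place. 4 ppages; refcounts: pp0:1 pp1:1 pp2:1 pp3:1
Op 6: write(P0, v1, 128). refcount(pp1)=1 -> write in place. 4 ppages; refcounts: pp0:1 pp1:1 pp2:1 pp3:1
P0: v1 -> pp1 = 128
P1: v1 -> pp2 = 109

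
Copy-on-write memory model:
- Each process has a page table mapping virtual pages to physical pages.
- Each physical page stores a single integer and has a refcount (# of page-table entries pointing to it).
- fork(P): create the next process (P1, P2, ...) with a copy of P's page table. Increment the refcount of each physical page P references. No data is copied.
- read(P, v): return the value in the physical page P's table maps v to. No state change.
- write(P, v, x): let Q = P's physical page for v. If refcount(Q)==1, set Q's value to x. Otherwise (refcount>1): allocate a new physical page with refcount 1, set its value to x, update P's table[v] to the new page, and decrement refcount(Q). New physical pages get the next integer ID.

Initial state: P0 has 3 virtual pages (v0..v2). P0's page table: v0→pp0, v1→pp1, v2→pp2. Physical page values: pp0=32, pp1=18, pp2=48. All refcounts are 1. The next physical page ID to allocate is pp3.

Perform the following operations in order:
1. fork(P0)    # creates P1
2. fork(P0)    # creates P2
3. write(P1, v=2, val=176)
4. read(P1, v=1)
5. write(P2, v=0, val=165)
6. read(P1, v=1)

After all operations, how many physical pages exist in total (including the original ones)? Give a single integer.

Answer: 5

Derivation:
Op 1: fork(P0) -> P1. 3 ppages; refcounts: pp0:2 pp1:2 pp2:2
Op 2: fork(P0) -> P2. 3 ppages; refcounts: pp0:3 pp1:3 pp2:3
Op 3: write(P1, v2, 176). refcount(pp2)=3>1 -> COPY to pp3. 4 ppages; refcounts: pp0:3 pp1:3 pp2:2 pp3:1
Op 4: read(P1, v1) -> 18. No state change.
Op 5: write(P2, v0, 165). refcount(pp0)=3>1 -> COPY to pp4. 5 ppages; refcounts: pp0:2 pp1:3 pp2:2 pp3:1 pp4:1
Op 6: read(P1, v1) -> 18. No state change.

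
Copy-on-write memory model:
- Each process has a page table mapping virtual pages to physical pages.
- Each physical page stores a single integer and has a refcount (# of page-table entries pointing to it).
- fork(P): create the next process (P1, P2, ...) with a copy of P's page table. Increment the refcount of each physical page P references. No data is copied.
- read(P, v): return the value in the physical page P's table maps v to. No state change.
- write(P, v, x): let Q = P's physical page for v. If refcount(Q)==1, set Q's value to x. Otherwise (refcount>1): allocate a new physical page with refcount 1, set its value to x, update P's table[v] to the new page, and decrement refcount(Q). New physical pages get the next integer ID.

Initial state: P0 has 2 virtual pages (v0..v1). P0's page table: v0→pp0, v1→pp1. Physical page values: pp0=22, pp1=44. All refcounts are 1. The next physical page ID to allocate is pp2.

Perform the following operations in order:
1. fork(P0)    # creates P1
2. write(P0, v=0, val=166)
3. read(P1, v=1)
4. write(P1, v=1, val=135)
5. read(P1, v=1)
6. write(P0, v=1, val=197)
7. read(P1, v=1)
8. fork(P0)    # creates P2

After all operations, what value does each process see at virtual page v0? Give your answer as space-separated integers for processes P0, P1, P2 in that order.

Op 1: fork(P0) -> P1. 2 ppages; refcounts: pp0:2 pp1:2
Op 2: write(P0, v0, 166). refcount(pp0)=2>1 -> COPY to pp2. 3 ppages; refcounts: pp0:1 pp1:2 pp2:1
Op 3: read(P1, v1) -> 44. No state change.
Op 4: write(P1, v1, 135). refcount(pp1)=2>1 -> COPY to pp3. 4 ppages; refcounts: pp0:1 pp1:1 pp2:1 pp3:1
Op 5: read(P1, v1) -> 135. No state change.
Op 6: write(P0, v1, 197). refcount(pp1)=1 -> write in place. 4 ppages; refcounts: pp0:1 pp1:1 pp2:1 pp3:1
Op 7: read(P1, v1) -> 135. No state change.
Op 8: fork(P0) -> P2. 4 ppages; refcounts: pp0:1 pp1:2 pp2:2 pp3:1
P0: v0 -> pp2 = 166
P1: v0 -> pp0 = 22
P2: v0 -> pp2 = 166

Answer: 166 22 166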